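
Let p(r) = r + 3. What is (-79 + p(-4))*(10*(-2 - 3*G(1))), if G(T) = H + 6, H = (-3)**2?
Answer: 37600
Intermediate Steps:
H = 9
G(T) = 15 (G(T) = 9 + 6 = 15)
p(r) = 3 + r
(-79 + p(-4))*(10*(-2 - 3*G(1))) = (-79 + (3 - 4))*(10*(-2 - 3*15)) = (-79 - 1)*(10*(-2 - 45)) = -800*(-47) = -80*(-470) = 37600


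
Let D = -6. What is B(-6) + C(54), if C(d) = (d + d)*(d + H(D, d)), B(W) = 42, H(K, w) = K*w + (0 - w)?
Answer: -34950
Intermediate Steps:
H(K, w) = -w + K*w (H(K, w) = K*w - w = -w + K*w)
C(d) = -12*d² (C(d) = (d + d)*(d + d*(-1 - 6)) = (2*d)*(d + d*(-7)) = (2*d)*(d - 7*d) = (2*d)*(-6*d) = -12*d²)
B(-6) + C(54) = 42 - 12*54² = 42 - 12*2916 = 42 - 34992 = -34950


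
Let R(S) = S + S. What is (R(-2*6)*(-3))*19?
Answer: 1368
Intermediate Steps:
R(S) = 2*S
(R(-2*6)*(-3))*19 = ((2*(-2*6))*(-3))*19 = ((2*(-12))*(-3))*19 = -24*(-3)*19 = 72*19 = 1368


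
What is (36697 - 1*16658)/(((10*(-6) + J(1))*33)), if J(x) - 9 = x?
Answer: -20039/1650 ≈ -12.145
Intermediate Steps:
J(x) = 9 + x
(36697 - 1*16658)/(((10*(-6) + J(1))*33)) = (36697 - 1*16658)/(((10*(-6) + (9 + 1))*33)) = (36697 - 16658)/(((-60 + 10)*33)) = 20039/((-50*33)) = 20039/(-1650) = 20039*(-1/1650) = -20039/1650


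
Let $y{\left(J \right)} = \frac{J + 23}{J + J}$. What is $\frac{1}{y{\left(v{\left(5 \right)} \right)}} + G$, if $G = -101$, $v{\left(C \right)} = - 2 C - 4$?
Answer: $- \frac{937}{9} \approx -104.11$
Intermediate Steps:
$v{\left(C \right)} = -4 - 2 C$
$y{\left(J \right)} = \frac{23 + J}{2 J}$
$\frac{1}{y{\left(v{\left(5 \right)} \right)}} + G = \frac{1}{\frac{1}{2} \frac{1}{-4 - 10} \left(23 - 14\right)} - 101 = \frac{1}{\frac{1}{2} \frac{1}{-14} \left(23 - 14\right)} - 101 = \frac{1}{\frac{1}{2} \left(- \frac{1}{14}\right) 9} - 101 = \frac{1}{- \frac{9}{28}} - 101 = - \frac{28}{9} - 101 = - \frac{937}{9}$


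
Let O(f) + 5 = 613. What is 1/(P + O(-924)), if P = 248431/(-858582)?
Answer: 858582/521769425 ≈ 0.0016455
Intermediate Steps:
O(f) = 608 (O(f) = -5 + 613 = 608)
P = -248431/858582 (P = 248431*(-1/858582) = -248431/858582 ≈ -0.28935)
1/(P + O(-924)) = 1/(-248431/858582 + 608) = 1/(521769425/858582) = 858582/521769425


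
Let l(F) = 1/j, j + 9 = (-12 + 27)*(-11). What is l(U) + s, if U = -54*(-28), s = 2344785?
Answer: 407992589/174 ≈ 2.3448e+6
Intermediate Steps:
j = -174 (j = -9 + (-12 + 27)*(-11) = -9 + 15*(-11) = -9 - 165 = -174)
U = 1512
l(F) = -1/174 (l(F) = 1/(-174) = -1/174)
l(U) + s = -1/174 + 2344785 = 407992589/174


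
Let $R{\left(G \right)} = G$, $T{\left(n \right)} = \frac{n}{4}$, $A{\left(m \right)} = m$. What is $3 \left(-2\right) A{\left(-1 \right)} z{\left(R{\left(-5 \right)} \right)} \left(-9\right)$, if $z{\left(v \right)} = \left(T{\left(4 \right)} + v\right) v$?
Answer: $-1080$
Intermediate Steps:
$T{\left(n \right)} = \frac{n}{4}$ ($T{\left(n \right)} = n \frac{1}{4} = \frac{n}{4}$)
$z{\left(v \right)} = v \left(1 + v\right)$ ($z{\left(v \right)} = \left(\frac{1}{4} \cdot 4 + v\right) v = \left(1 + v\right) v = v \left(1 + v\right)$)
$3 \left(-2\right) A{\left(-1 \right)} z{\left(R{\left(-5 \right)} \right)} \left(-9\right) = 3 \left(-2\right) \left(-1\right) \left(- 5 \left(1 - 5\right)\right) \left(-9\right) = \left(-6\right) \left(-1\right) \left(\left(-5\right) \left(-4\right)\right) \left(-9\right) = 6 \cdot 20 \left(-9\right) = 120 \left(-9\right) = -1080$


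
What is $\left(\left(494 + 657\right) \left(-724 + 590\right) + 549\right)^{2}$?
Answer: $23619079225$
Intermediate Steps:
$\left(\left(494 + 657\right) \left(-724 + 590\right) + 549\right)^{2} = \left(1151 \left(-134\right) + 549\right)^{2} = \left(-154234 + 549\right)^{2} = \left(-153685\right)^{2} = 23619079225$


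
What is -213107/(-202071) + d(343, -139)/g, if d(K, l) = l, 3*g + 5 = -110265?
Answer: 23583572497/22282369170 ≈ 1.0584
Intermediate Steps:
g = -110270/3 (g = -5/3 + (⅓)*(-110265) = -5/3 - 36755 = -110270/3 ≈ -36757.)
-213107/(-202071) + d(343, -139)/g = -213107/(-202071) - 139/(-110270/3) = -213107*(-1/202071) - 139*(-3/110270) = 213107/202071 + 417/110270 = 23583572497/22282369170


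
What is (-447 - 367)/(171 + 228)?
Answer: -814/399 ≈ -2.0401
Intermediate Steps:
(-447 - 367)/(171 + 228) = -814/399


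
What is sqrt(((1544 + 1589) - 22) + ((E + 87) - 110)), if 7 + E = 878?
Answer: sqrt(3959) ≈ 62.921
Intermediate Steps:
E = 871 (E = -7 + 878 = 871)
sqrt(((1544 + 1589) - 22) + ((E + 87) - 110)) = sqrt(((1544 + 1589) - 22) + ((871 + 87) - 110)) = sqrt((3133 - 22) + (958 - 110)) = sqrt(3111 + 848) = sqrt(3959)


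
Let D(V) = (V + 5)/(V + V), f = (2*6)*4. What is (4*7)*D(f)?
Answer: 371/24 ≈ 15.458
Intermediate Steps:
f = 48 (f = 12*4 = 48)
D(V) = (5 + V)/(2*V) (D(V) = (5 + V)/((2*V)) = (5 + V)*(1/(2*V)) = (5 + V)/(2*V))
(4*7)*D(f) = (4*7)*((½)*(5 + 48)/48) = 28*((½)*(1/48)*53) = 28*(53/96) = 371/24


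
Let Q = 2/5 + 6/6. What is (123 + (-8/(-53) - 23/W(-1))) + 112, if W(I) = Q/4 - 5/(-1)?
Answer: 1309161/5671 ≈ 230.85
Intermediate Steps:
Q = 7/5 (Q = 2*(⅕) + 6*(⅙) = ⅖ + 1 = 7/5 ≈ 1.4000)
W(I) = 107/20 (W(I) = (7/5)/4 - 5/(-1) = (7/5)*(¼) - 5*(-1) = 7/20 + 5 = 107/20)
(123 + (-8/(-53) - 23/W(-1))) + 112 = (123 + (-8/(-53) - 23/107/20)) + 112 = (123 + (-8*(-1/53) - 23*20/107)) + 112 = (123 + (8/53 - 460/107)) + 112 = (123 - 23524/5671) + 112 = 674009/5671 + 112 = 1309161/5671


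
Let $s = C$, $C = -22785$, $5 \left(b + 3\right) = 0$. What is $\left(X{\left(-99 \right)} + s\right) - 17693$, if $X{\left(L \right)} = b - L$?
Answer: $-40382$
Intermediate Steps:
$b = -3$ ($b = -3 + \frac{1}{5} \cdot 0 = -3 + 0 = -3$)
$X{\left(L \right)} = -3 - L$
$s = -22785$
$\left(X{\left(-99 \right)} + s\right) - 17693 = \left(\left(-3 - -99\right) - 22785\right) - 17693 = \left(\left(-3 + 99\right) - 22785\right) - 17693 = \left(96 - 22785\right) - 17693 = -22689 - 17693 = -40382$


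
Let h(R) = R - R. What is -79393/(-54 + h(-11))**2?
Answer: -79393/2916 ≈ -27.227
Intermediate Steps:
h(R) = 0
-79393/(-54 + h(-11))**2 = -79393/(-54 + 0)**2 = -79393/((-54)**2) = -79393/2916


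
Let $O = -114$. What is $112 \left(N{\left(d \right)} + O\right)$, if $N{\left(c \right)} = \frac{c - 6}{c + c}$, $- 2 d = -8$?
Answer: $-12796$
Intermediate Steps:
$d = 4$ ($d = \left(- \frac{1}{2}\right) \left(-8\right) = 4$)
$N{\left(c \right)} = \frac{-6 + c}{2 c}$
$112 \left(N{\left(d \right)} + O\right) = 112 \left(\frac{-6 + 4}{2 \cdot 4} - 114\right) = 112 \left(\frac{1}{2} \cdot \frac{1}{4} \left(-2\right) - 114\right) = 112 \left(- \frac{1}{4} - 114\right) = 112 \left(- \frac{457}{4}\right) = -12796$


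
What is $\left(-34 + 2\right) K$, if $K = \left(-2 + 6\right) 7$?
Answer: $-896$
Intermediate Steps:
$K = 28$ ($K = 4 \cdot 7 = 28$)
$\left(-34 + 2\right) K = \left(-34 + 2\right) 28 = \left(-32\right) 28 = -896$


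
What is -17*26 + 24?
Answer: -418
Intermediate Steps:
-17*26 + 24 = -442 + 24 = -418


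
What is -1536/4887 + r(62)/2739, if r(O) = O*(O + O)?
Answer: 3707128/1487277 ≈ 2.4926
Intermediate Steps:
r(O) = 2*O**2 (r(O) = O*(2*O) = 2*O**2)
-1536/4887 + r(62)/2739 = -1536/4887 + (2*62**2)/2739 = -1536*1/4887 + (2*3844)*(1/2739) = -512/1629 + 7688*(1/2739) = -512/1629 + 7688/2739 = 3707128/1487277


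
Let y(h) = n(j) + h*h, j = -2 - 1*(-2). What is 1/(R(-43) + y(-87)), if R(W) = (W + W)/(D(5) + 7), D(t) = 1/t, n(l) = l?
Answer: 18/136027 ≈ 0.00013233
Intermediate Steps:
j = 0 (j = -2 + 2 = 0)
y(h) = h² (y(h) = 0 + h*h = 0 + h² = h²)
R(W) = 5*W/18 (R(W) = (W + W)/(1/5 + 7) = (2*W)/(⅕ + 7) = (2*W)/(36/5) = (2*W)*(5/36) = 5*W/18)
1/(R(-43) + y(-87)) = 1/((5/18)*(-43) + (-87)²) = 1/(-215/18 + 7569) = 1/(136027/18) = 18/136027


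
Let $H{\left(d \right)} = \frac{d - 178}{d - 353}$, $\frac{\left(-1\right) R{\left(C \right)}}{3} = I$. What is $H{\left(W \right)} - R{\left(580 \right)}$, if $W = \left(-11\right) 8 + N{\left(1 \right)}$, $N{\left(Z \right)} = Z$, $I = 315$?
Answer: $\frac{83213}{88} \approx 945.6$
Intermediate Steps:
$R{\left(C \right)} = -945$ ($R{\left(C \right)} = \left(-3\right) 315 = -945$)
$W = -87$ ($W = \left(-11\right) 8 + 1 = -88 + 1 = -87$)
$H{\left(d \right)} = \frac{-178 + d}{-353 + d}$
$H{\left(W \right)} - R{\left(580 \right)} = \frac{-178 - 87}{-353 - 87} - -945 = \frac{1}{-440} \left(-265\right) + 945 = \left(- \frac{1}{440}\right) \left(-265\right) + 945 = \frac{53}{88} + 945 = \frac{83213}{88}$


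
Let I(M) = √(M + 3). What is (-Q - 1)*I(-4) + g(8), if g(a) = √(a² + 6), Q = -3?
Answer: √70 + 2*I ≈ 8.3666 + 2.0*I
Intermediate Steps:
I(M) = √(3 + M)
g(a) = √(6 + a²)
(-Q - 1)*I(-4) + g(8) = (-1*(-3) - 1)*√(3 - 4) + √(6 + 8²) = (3 - 1)*√(-1) + √(6 + 64) = 2*I + √70 = √70 + 2*I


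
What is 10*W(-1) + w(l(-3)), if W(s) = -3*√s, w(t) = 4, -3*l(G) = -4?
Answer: 4 - 30*I ≈ 4.0 - 30.0*I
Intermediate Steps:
l(G) = 4/3 (l(G) = -⅓*(-4) = 4/3)
10*W(-1) + w(l(-3)) = 10*(-3*I) + 4 = -30*I + 4 = 4 - 30*I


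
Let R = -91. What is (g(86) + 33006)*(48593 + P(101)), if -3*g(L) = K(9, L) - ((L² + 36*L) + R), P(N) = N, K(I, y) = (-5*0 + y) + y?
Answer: 5319673418/3 ≈ 1.7732e+9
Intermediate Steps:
K(I, y) = 2*y (K(I, y) = (0 + y) + y = y + y = 2*y)
g(L) = -91/3 + L²/3 + 34*L/3 (g(L) = -(2*L - ((L² + 36*L) - 91))/3 = -(2*L - (-91 + L² + 36*L))/3 = -(2*L + (91 - L² - 36*L))/3 = -(91 - L² - 34*L)/3 = -91/3 + L²/3 + 34*L/3)
(g(86) + 33006)*(48593 + P(101)) = ((-91/3 + (⅓)*86² + (34/3)*86) + 33006)*(48593 + 101) = ((-91/3 + (⅓)*7396 + 2924/3) + 33006)*48694 = ((-91/3 + 7396/3 + 2924/3) + 33006)*48694 = (10229/3 + 33006)*48694 = (109247/3)*48694 = 5319673418/3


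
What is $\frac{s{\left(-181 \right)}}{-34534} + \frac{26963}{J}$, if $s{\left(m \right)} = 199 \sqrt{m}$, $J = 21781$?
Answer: $\frac{26963}{21781} - \frac{199 i \sqrt{181}}{34534} \approx 1.2379 - 0.077526 i$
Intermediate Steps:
$\frac{s{\left(-181 \right)}}{-34534} + \frac{26963}{J} = \frac{199 \sqrt{-181}}{-34534} + \frac{26963}{21781} = 199 i \sqrt{181} \left(- \frac{1}{34534}\right) + 26963 \cdot \frac{1}{21781} = 199 i \sqrt{181} \left(- \frac{1}{34534}\right) + \frac{26963}{21781} = - \frac{199 i \sqrt{181}}{34534} + \frac{26963}{21781} = \frac{26963}{21781} - \frac{199 i \sqrt{181}}{34534}$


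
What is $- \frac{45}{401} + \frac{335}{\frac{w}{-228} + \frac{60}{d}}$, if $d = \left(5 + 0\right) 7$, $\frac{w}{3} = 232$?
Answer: $- \frac{17874565}{71378} \approx -250.42$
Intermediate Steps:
$w = 696$ ($w = 3 \cdot 232 = 696$)
$d = 35$ ($d = 5 \cdot 7 = 35$)
$- \frac{45}{401} + \frac{335}{\frac{w}{-228} + \frac{60}{d}} = - \frac{45}{401} + \frac{335}{\frac{696}{-228} + \frac{60}{35}} = \left(-45\right) \frac{1}{401} + \frac{335}{696 \left(- \frac{1}{228}\right) + 60 \cdot \frac{1}{35}} = - \frac{45}{401} + \frac{335}{- \frac{58}{19} + \frac{12}{7}} = - \frac{45}{401} + \frac{335}{- \frac{178}{133}} = - \frac{45}{401} + 335 \left(- \frac{133}{178}\right) = - \frac{45}{401} - \frac{44555}{178} = - \frac{17874565}{71378}$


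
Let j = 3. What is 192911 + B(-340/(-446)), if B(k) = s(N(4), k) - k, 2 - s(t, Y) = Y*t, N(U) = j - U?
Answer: 192913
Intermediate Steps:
N(U) = 3 - U
s(t, Y) = 2 - Y*t
B(k) = 2 (B(k) = (2 - k*(3 - 1*4)) - k = (2 - k*(3 - 4)) - k = (2 - 1*k*(-1)) - k = (2 + k) - k = 2)
192911 + B(-340/(-446)) = 192911 + 2 = 192913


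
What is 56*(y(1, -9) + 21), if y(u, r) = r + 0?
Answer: 672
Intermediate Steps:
y(u, r) = r
56*(y(1, -9) + 21) = 56*(-9 + 21) = 56*12 = 672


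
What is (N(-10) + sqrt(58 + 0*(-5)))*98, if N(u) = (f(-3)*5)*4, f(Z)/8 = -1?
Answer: -15680 + 98*sqrt(58) ≈ -14934.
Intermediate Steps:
f(Z) = -8 (f(Z) = 8*(-1) = -8)
N(u) = -160 (N(u) = -8*5*4 = -40*4 = -160)
(N(-10) + sqrt(58 + 0*(-5)))*98 = (-160 + sqrt(58 + 0*(-5)))*98 = (-160 + sqrt(58 + 0))*98 = (-160 + sqrt(58))*98 = -15680 + 98*sqrt(58)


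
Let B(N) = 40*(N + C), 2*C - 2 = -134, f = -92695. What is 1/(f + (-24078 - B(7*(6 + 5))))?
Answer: -1/117213 ≈ -8.5315e-6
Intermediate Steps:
C = -66 (C = 1 + (1/2)*(-134) = 1 - 67 = -66)
B(N) = -2640 + 40*N (B(N) = 40*(N - 66) = 40*(-66 + N) = -2640 + 40*N)
1/(f + (-24078 - B(7*(6 + 5)))) = 1/(-92695 + (-24078 - (-2640 + 40*(7*(6 + 5))))) = 1/(-92695 + (-24078 - (-2640 + 40*(7*11)))) = 1/(-92695 + (-24078 - (-2640 + 40*77))) = 1/(-92695 + (-24078 - (-2640 + 3080))) = 1/(-92695 + (-24078 - 1*440)) = 1/(-92695 + (-24078 - 440)) = 1/(-92695 - 24518) = 1/(-117213) = -1/117213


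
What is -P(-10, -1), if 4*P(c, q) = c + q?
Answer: 11/4 ≈ 2.7500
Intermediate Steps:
P(c, q) = c/4 + q/4 (P(c, q) = (c + q)/4 = c/4 + q/4)
-P(-10, -1) = -((1/4)*(-10) + (1/4)*(-1)) = -(-5/2 - 1/4) = -1*(-11/4) = 11/4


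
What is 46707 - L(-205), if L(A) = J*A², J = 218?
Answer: -9114743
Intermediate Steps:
L(A) = 218*A²
46707 - L(-205) = 46707 - 218*(-205)² = 46707 - 218*42025 = 46707 - 1*9161450 = 46707 - 9161450 = -9114743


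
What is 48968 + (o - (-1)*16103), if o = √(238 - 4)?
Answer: 65071 + 3*√26 ≈ 65086.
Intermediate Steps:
o = 3*√26 (o = √234 = 3*√26 ≈ 15.297)
48968 + (o - (-1)*16103) = 48968 + (3*√26 - (-1)*16103) = 48968 + (3*√26 - 1*(-16103)) = 48968 + (3*√26 + 16103) = 48968 + (16103 + 3*√26) = 65071 + 3*√26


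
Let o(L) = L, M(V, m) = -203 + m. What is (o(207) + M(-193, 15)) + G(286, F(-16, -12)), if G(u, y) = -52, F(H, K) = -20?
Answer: -33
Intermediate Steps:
(o(207) + M(-193, 15)) + G(286, F(-16, -12)) = (207 + (-203 + 15)) - 52 = (207 - 188) - 52 = 19 - 52 = -33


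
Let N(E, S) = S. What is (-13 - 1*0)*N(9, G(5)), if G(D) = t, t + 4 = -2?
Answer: 78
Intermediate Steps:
t = -6 (t = -4 - 2 = -6)
G(D) = -6
(-13 - 1*0)*N(9, G(5)) = (-13 - 1*0)*(-6) = (-13 + 0)*(-6) = -13*(-6) = 78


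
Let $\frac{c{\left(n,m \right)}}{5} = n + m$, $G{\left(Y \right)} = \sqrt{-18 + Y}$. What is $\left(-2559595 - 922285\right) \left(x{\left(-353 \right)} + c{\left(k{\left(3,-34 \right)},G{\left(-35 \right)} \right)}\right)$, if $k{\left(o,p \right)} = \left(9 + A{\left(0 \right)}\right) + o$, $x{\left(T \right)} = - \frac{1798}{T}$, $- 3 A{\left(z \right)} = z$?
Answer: $- \frac{80006638640}{353} - 17409400 i \sqrt{53} \approx -2.2665 \cdot 10^{8} - 1.2674 \cdot 10^{8} i$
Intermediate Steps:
$A{\left(z \right)} = - \frac{z}{3}$
$k{\left(o,p \right)} = 9 + o$ ($k{\left(o,p \right)} = \left(9 - 0\right) + o = \left(9 + 0\right) + o = 9 + o$)
$c{\left(n,m \right)} = 5 m + 5 n$ ($c{\left(n,m \right)} = 5 \left(n + m\right) = 5 \left(m + n\right) = 5 m + 5 n$)
$\left(-2559595 - 922285\right) \left(x{\left(-353 \right)} + c{\left(k{\left(3,-34 \right)},G{\left(-35 \right)} \right)}\right) = \left(-2559595 - 922285\right) \left(- \frac{1798}{-353} + \left(5 \sqrt{-18 - 35} + 5 \left(9 + 3\right)\right)\right) = - 3481880 \left(\left(-1798\right) \left(- \frac{1}{353}\right) + \left(5 \sqrt{-53} + 5 \cdot 12\right)\right) = - 3481880 \left(\frac{1798}{353} + \left(5 i \sqrt{53} + 60\right)\right) = - 3481880 \left(\frac{1798}{353} + \left(60 + 5 i \sqrt{53}\right)\right) = - 3481880 \left(\frac{22978}{353} + 5 i \sqrt{53}\right) = - \frac{80006638640}{353} - 17409400 i \sqrt{53}$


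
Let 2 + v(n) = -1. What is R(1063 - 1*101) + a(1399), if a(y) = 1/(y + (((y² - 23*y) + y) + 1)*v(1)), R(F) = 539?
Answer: 3114273546/5777873 ≈ 539.00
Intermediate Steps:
v(n) = -3 (v(n) = -2 - 1 = -3)
a(y) = 1/(-3 - 3*y² + 67*y) (a(y) = 1/(y + (((y² - 23*y) + y) + 1)*(-3)) = 1/(y + ((y² - 22*y) + 1)*(-3)) = 1/(y + (1 + y² - 22*y)*(-3)) = 1/(y + (-3 - 3*y² + 66*y)) = 1/(-3 - 3*y² + 67*y))
R(1063 - 1*101) + a(1399) = 539 + 1/(-3 - 3*1399² + 67*1399) = 539 + 1/(-3 - 3*1957201 + 93733) = 539 + 1/(-3 - 5871603 + 93733) = 539 + 1/(-5777873) = 539 - 1/5777873 = 3114273546/5777873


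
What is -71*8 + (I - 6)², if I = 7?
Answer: -567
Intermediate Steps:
-71*8 + (I - 6)² = -71*8 + (7 - 6)² = -568 + 1² = -568 + 1 = -567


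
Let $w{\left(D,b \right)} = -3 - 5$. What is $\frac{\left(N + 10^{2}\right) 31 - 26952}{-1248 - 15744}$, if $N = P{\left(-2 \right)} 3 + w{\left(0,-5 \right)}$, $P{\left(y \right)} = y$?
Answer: $\frac{12143}{8496} \approx 1.4293$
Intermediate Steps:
$w{\left(D,b \right)} = -8$
$N = -14$ ($N = \left(-2\right) 3 - 8 = -6 - 8 = -14$)
$\frac{\left(N + 10^{2}\right) 31 - 26952}{-1248 - 15744} = \frac{\left(-14 + 10^{2}\right) 31 - 26952}{-1248 - 15744} = \frac{\left(-14 + 100\right) 31 - 26952}{-16992} = \left(86 \cdot 31 - 26952\right) \left(- \frac{1}{16992}\right) = \left(2666 - 26952\right) \left(- \frac{1}{16992}\right) = \left(-24286\right) \left(- \frac{1}{16992}\right) = \frac{12143}{8496}$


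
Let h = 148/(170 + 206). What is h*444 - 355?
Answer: -8471/47 ≈ -180.23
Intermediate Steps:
h = 37/94 (h = 148/376 = 148*(1/376) = 37/94 ≈ 0.39362)
h*444 - 355 = (37/94)*444 - 355 = 8214/47 - 355 = -8471/47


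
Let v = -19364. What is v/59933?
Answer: -19364/59933 ≈ -0.32309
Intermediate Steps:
v/59933 = -19364/59933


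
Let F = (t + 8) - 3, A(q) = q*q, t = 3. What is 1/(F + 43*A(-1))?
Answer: 1/51 ≈ 0.019608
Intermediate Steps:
A(q) = q**2
F = 8 (F = (3 + 8) - 3 = 11 - 3 = 8)
1/(F + 43*A(-1)) = 1/(8 + 43*(-1)**2) = 1/(8 + 43*1) = 1/(8 + 43) = 1/51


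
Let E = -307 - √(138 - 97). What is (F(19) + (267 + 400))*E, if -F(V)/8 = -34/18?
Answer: -1884673/9 - 6139*√41/9 ≈ -2.1378e+5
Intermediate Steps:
F(V) = 136/9 (F(V) = -(-272)/18 = -8*(-17/9) = 136/9)
E = -307 - √41 ≈ -313.40
(F(19) + (267 + 400))*E = (136/9 + (267 + 400))*(-307 - √41) = (136/9 + 667)*(-307 - √41) = 6139*(-307 - √41)/9 = -1884673/9 - 6139*√41/9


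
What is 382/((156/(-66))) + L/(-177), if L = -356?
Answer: -367249/2301 ≈ -159.60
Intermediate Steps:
382/((156/(-66))) + L/(-177) = 382/((156/(-66))) - 356/(-177) = 382/((156*(-1/66))) - 356*(-1/177) = 382/(-26/11) + 356/177 = 382*(-11/26) + 356/177 = -2101/13 + 356/177 = -367249/2301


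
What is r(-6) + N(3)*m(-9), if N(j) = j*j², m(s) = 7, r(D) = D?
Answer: 183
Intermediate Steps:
N(j) = j³
r(-6) + N(3)*m(-9) = -6 + 3³*7 = -6 + 27*7 = -6 + 189 = 183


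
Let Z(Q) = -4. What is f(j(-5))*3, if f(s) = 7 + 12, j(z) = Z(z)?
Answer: 57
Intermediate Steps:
j(z) = -4
f(s) = 19
f(j(-5))*3 = 19*3 = 57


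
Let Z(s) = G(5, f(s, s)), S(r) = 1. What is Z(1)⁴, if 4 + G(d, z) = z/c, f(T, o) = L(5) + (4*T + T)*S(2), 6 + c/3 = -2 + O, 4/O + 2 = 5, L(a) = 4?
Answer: 62742241/160000 ≈ 392.14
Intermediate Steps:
O = 4/3 (O = 4/(-2 + 5) = 4/3 ≈ 1.3333)
c = -20 (c = -18 + 3*(-2 + 4/3) = -18 + 3*(-⅔) = -18 - 2 = -20)
f(T, o) = 4 + 5*T (f(T, o) = 4 + (4*T + T)*1 = 4 + (5*T)*1 = 4 + 5*T)
G(d, z) = -4 - z/20 (G(d, z) = -4 + z/(-20) = -4 + z*(-1/20) = -4 - z/20)
Z(s) = -21/5 - s/4 (Z(s) = -4 - (4 + 5*s)/20 = -4 + (-⅕ - s/4) = -21/5 - s/4)
Z(1)⁴ = (-21/5 - ¼*1)⁴ = (-21/5 - ¼)⁴ = (-89/20)⁴ = 62742241/160000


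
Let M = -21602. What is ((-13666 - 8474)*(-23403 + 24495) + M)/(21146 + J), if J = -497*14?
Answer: -12099241/7094 ≈ -1705.6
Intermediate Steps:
J = -6958
((-13666 - 8474)*(-23403 + 24495) + M)/(21146 + J) = ((-13666 - 8474)*(-23403 + 24495) - 21602)/(21146 - 6958) = (-22140*1092 - 21602)/14188 = (-24176880 - 21602)*(1/14188) = -24198482*1/14188 = -12099241/7094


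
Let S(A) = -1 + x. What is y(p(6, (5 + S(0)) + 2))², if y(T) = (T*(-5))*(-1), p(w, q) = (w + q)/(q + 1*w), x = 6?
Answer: 25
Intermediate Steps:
S(A) = 5 (S(A) = -1 + 6 = 5)
p(w, q) = 1 (p(w, q) = (q + w)/(q + w) = 1)
y(T) = 5*T (y(T) = -5*T*(-1) = 5*T)
y(p(6, (5 + S(0)) + 2))² = (5*1)² = 5² = 25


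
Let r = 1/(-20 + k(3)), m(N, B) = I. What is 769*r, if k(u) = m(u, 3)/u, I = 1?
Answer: -2307/59 ≈ -39.102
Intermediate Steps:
m(N, B) = 1
k(u) = 1/u
r = -3/59 (r = 1/(-20 + 1/3) = 1/(-20 + ⅓) = 1/(-59/3) = -3/59 ≈ -0.050847)
769*r = 769*(-3/59) = -2307/59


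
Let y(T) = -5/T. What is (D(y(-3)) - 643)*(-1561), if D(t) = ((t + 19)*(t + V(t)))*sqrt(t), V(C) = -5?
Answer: 1003723 + 967820*sqrt(15)/27 ≈ 1.1426e+6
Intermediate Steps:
D(t) = sqrt(t)*(-5 + t)*(19 + t) (D(t) = ((t + 19)*(t - 5))*sqrt(t) = ((19 + t)*(-5 + t))*sqrt(t) = ((-5 + t)*(19 + t))*sqrt(t) = sqrt(t)*(-5 + t)*(19 + t))
(D(y(-3)) - 643)*(-1561) = (sqrt(-5/(-3))*(-95 + (-5/(-3))**2 + 14*(-5/(-3))) - 643)*(-1561) = (sqrt(-5*(-1/3))*(-95 + (-5*(-1/3))**2 + 14*(-5*(-1/3))) - 643)*(-1561) = (sqrt(5/3)*(-95 + (5/3)**2 + 14*(5/3)) - 643)*(-1561) = ((sqrt(15)/3)*(-95 + 25/9 + 70/3) - 643)*(-1561) = ((sqrt(15)/3)*(-620/9) - 643)*(-1561) = (-620*sqrt(15)/27 - 643)*(-1561) = (-643 - 620*sqrt(15)/27)*(-1561) = 1003723 + 967820*sqrt(15)/27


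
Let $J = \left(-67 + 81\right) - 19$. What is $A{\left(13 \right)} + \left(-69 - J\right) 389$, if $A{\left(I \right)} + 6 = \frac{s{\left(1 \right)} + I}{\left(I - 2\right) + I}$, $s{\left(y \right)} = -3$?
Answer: $- \frac{298819}{12} \approx -24902.0$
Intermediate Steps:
$J = -5$ ($J = 14 - 19 = -5$)
$A{\left(I \right)} = -6 + \frac{-3 + I}{-2 + 2 I}$ ($A{\left(I \right)} = -6 + \frac{-3 + I}{\left(I - 2\right) + I} = -6 + \frac{-3 + I}{\left(-2 + I\right) + I} = -6 + \frac{-3 + I}{-2 + 2 I}$)
$A{\left(13 \right)} + \left(-69 - J\right) 389 = \frac{9 - 143}{2 \left(-1 + 13\right)} + \left(-69 - -5\right) 389 = \frac{9 - 143}{2 \cdot 12} + \left(-69 + 5\right) 389 = \frac{1}{2} \cdot \frac{1}{12} \left(-134\right) - 24896 = - \frac{67}{12} - 24896 = - \frac{298819}{12}$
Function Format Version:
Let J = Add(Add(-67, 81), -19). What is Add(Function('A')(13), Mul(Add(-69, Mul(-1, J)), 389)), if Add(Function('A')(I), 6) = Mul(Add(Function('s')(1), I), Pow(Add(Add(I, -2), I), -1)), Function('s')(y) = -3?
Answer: Rational(-298819, 12) ≈ -24902.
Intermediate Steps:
J = -5 (J = Add(14, -19) = -5)
Function('A')(I) = Add(-6, Mul(Pow(Add(-2, Mul(2, I)), -1), Add(-3, I))) (Function('A')(I) = Add(-6, Mul(Add(-3, I), Pow(Add(Add(I, -2), I), -1))) = Add(-6, Mul(Add(-3, I), Pow(Add(Add(-2, I), I), -1))) = Add(-6, Mul(Add(-3, I), Pow(Add(-2, Mul(2, I)), -1))) = Add(-6, Mul(Pow(Add(-2, Mul(2, I)), -1), Add(-3, I))))
Add(Function('A')(13), Mul(Add(-69, Mul(-1, J)), 389)) = Add(Mul(Rational(1, 2), Pow(Add(-1, 13), -1), Add(9, Mul(-11, 13))), Mul(Add(-69, Mul(-1, -5)), 389)) = Add(Mul(Rational(1, 2), Pow(12, -1), Add(9, -143)), Mul(Add(-69, 5), 389)) = Add(Mul(Rational(1, 2), Rational(1, 12), -134), Mul(-64, 389)) = Add(Rational(-67, 12), -24896) = Rational(-298819, 12)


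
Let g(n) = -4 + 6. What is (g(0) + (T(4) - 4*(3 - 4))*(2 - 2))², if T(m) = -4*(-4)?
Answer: 4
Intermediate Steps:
g(n) = 2
T(m) = 16
(g(0) + (T(4) - 4*(3 - 4))*(2 - 2))² = (2 + (16 - 4*(3 - 4))*(2 - 2))² = (2 + (16 - 4*(-1))*0)² = (2 + (16 + 4)*0)² = (2 + 20*0)² = (2 + 0)² = 2² = 4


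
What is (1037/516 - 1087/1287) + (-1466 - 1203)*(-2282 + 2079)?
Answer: 119936822657/221364 ≈ 5.4181e+5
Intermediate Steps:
(1037/516 - 1087/1287) + (-1466 - 1203)*(-2282 + 2079) = (1037*(1/516) - 1087*1/1287) - 2669*(-203) = (1037/516 - 1087/1287) + 541807 = 257909/221364 + 541807 = 119936822657/221364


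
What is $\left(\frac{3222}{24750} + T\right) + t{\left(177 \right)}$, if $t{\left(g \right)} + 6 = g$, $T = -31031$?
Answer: $- \frac{42432321}{1375} \approx -30860.0$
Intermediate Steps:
$t{\left(g \right)} = -6 + g$
$\left(\frac{3222}{24750} + T\right) + t{\left(177 \right)} = \left(\frac{3222}{24750} - 31031\right) + \left(-6 + 177\right) = \left(3222 \cdot \frac{1}{24750} - 31031\right) + 171 = \left(\frac{179}{1375} - 31031\right) + 171 = - \frac{42667446}{1375} + 171 = - \frac{42432321}{1375}$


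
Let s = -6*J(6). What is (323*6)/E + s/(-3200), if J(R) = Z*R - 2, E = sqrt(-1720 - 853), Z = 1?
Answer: 3/400 - 1938*I*sqrt(2573)/2573 ≈ 0.0075 - 38.206*I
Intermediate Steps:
E = I*sqrt(2573) (E = sqrt(-2573) = I*sqrt(2573) ≈ 50.725*I)
J(R) = -2 + R (J(R) = 1*R - 2 = R - 2 = -2 + R)
s = -24 (s = -6*(-2 + 6) = -6*4 = -24)
(323*6)/E + s/(-3200) = (323*6)/((I*sqrt(2573))) - 24/(-3200) = 1938*(-I*sqrt(2573)/2573) - 24*(-1/3200) = -1938*I*sqrt(2573)/2573 + 3/400 = 3/400 - 1938*I*sqrt(2573)/2573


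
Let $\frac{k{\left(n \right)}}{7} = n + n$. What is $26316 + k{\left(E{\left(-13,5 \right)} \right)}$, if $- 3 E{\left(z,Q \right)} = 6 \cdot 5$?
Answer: $26176$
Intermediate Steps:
$E{\left(z,Q \right)} = -10$ ($E{\left(z,Q \right)} = - \frac{6 \cdot 5}{3} = \left(- \frac{1}{3}\right) 30 = -10$)
$k{\left(n \right)} = 14 n$ ($k{\left(n \right)} = 7 \left(n + n\right) = 7 \cdot 2 n = 14 n$)
$26316 + k{\left(E{\left(-13,5 \right)} \right)} = 26316 + 14 \left(-10\right) = 26316 - 140 = 26176$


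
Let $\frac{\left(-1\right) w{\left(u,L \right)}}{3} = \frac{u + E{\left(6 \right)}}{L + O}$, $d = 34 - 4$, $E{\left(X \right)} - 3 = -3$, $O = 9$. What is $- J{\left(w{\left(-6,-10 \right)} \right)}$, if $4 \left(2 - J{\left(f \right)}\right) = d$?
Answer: $\frac{11}{2} \approx 5.5$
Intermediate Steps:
$E{\left(X \right)} = 0$ ($E{\left(X \right)} = 3 - 3 = 0$)
$d = 30$
$w{\left(u,L \right)} = - \frac{3 u}{9 + L}$ ($w{\left(u,L \right)} = - 3 \frac{u + 0}{L + 9} = - 3 \frac{u}{9 + L} = - \frac{3 u}{9 + L}$)
$J{\left(f \right)} = - \frac{11}{2}$ ($J{\left(f \right)} = 2 - \frac{15}{2} = - \frac{11}{2}$)
$- J{\left(w{\left(-6,-10 \right)} \right)} = \left(-1\right) \left(- \frac{11}{2}\right) = \frac{11}{2}$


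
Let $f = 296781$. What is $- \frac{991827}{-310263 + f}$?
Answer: $\frac{110203}{1498} \approx 73.567$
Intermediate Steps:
$- \frac{991827}{-310263 + f} = - \frac{991827}{-310263 + 296781} = - \frac{991827}{-13482} = \left(-991827\right) \left(- \frac{1}{13482}\right) = \frac{110203}{1498}$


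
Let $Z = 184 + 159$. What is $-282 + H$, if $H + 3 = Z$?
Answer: $58$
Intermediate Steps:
$Z = 343$
$H = 340$ ($H = -3 + 343 = 340$)
$-282 + H = -282 + 340 = 58$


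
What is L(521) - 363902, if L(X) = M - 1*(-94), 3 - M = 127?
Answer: -363932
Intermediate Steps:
M = -124 (M = 3 - 1*127 = 3 - 127 = -124)
L(X) = -30 (L(X) = -124 - 1*(-94) = -124 + 94 = -30)
L(521) - 363902 = -30 - 363902 = -363932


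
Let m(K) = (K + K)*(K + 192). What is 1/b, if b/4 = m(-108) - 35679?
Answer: -1/215292 ≈ -4.6449e-6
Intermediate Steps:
m(K) = 2*K*(192 + K) (m(K) = (2*K)*(192 + K) = 2*K*(192 + K))
b = -215292 (b = 4*(2*(-108)*(192 - 108) - 35679) = 4*(2*(-108)*84 - 35679) = 4*(-18144 - 35679) = 4*(-53823) = -215292)
1/b = 1/(-215292) = -1/215292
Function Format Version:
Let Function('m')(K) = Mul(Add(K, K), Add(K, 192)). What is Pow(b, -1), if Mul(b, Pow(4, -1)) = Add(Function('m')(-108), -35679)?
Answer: Rational(-1, 215292) ≈ -4.6449e-6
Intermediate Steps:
Function('m')(K) = Mul(2, K, Add(192, K)) (Function('m')(K) = Mul(Mul(2, K), Add(192, K)) = Mul(2, K, Add(192, K)))
b = -215292 (b = Mul(4, Add(Mul(2, -108, Add(192, -108)), -35679)) = Mul(4, Add(Mul(2, -108, 84), -35679)) = Mul(4, Add(-18144, -35679)) = Mul(4, -53823) = -215292)
Pow(b, -1) = Pow(-215292, -1) = Rational(-1, 215292)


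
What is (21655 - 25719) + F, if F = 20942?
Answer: 16878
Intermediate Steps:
(21655 - 25719) + F = (21655 - 25719) + 20942 = -4064 + 20942 = 16878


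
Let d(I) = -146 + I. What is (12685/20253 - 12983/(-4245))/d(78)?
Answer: -613939/11329905 ≈ -0.054187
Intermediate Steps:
(12685/20253 - 12983/(-4245))/d(78) = (12685/20253 - 12983/(-4245))/(-146 + 78) = (12685*(1/20253) - 12983*(-1/4245))/(-68) = (295/471 + 12983/4245)*(-1/68) = (2455756/666465)*(-1/68) = -613939/11329905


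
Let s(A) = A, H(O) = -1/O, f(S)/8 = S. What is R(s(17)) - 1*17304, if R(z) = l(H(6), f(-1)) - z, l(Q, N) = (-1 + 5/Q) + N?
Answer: -17360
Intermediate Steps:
f(S) = 8*S
l(Q, N) = -1 + N + 5/Q
R(z) = -39 - z (R(z) = (-1 + 8*(-1) + 5/((-1/6))) - z = (-1 - 8 + 5/((-1*⅙))) - z = (-1 - 8 + 5/(-⅙)) - z = (-1 - 8 + 5*(-6)) - z = (-1 - 8 - 30) - z = -39 - z)
R(s(17)) - 1*17304 = (-39 - 1*17) - 1*17304 = (-39 - 17) - 17304 = -56 - 17304 = -17360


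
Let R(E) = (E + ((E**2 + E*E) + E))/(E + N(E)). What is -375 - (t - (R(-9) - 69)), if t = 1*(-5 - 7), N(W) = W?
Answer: -440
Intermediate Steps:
t = -12 (t = 1*(-12) = -12)
R(E) = (2*E + 2*E**2)/(2*E) (R(E) = (E + ((E**2 + E*E) + E))/(E + E) = (E + ((E**2 + E**2) + E))/((2*E)) = (E + (2*E**2 + E))*(1/(2*E)) = (E + (E + 2*E**2))*(1/(2*E)) = (2*E + 2*E**2)*(1/(2*E)) = (2*E + 2*E**2)/(2*E))
-375 - (t - (R(-9) - 69)) = -375 - (-12 - ((1 - 9) - 69)) = -375 - (-12 - (-8 - 69)) = -375 - (-12 - 1*(-77)) = -375 - (-12 + 77) = -375 - 1*65 = -375 - 65 = -440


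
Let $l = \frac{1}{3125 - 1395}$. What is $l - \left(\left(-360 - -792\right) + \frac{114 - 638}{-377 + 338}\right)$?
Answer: $- \frac{30053521}{67470} \approx -445.44$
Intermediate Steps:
$l = \frac{1}{1730} \approx 0.00057803$
$l - \left(\left(-360 - -792\right) + \frac{114 - 638}{-377 + 338}\right) = \frac{1}{1730} - \left(\left(-360 - -792\right) + \frac{114 - 638}{-377 + 338}\right) = \frac{1}{1730} - \left(\left(-360 + 792\right) - \frac{524}{-39}\right) = \frac{1}{1730} - \left(432 - - \frac{524}{39}\right) = \frac{1}{1730} - \left(432 + \frac{524}{39}\right) = \frac{1}{1730} - \frac{17372}{39} = - \frac{30053521}{67470}$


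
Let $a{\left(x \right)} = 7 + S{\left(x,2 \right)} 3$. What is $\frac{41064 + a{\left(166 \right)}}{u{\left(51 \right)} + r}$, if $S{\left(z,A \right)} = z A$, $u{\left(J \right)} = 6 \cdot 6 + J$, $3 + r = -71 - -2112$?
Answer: $\frac{42067}{2125} \approx 19.796$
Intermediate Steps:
$r = 2038$ ($r = -3 - -2041 = -3 + \left(-71 + 2112\right) = -3 + 2041 = 2038$)
$u{\left(J \right)} = 36 + J$
$S{\left(z,A \right)} = A z$
$a{\left(x \right)} = 7 + 6 x$ ($a{\left(x \right)} = 7 + 2 x 3 = 7 + 6 x$)
$\frac{41064 + a{\left(166 \right)}}{u{\left(51 \right)} + r} = \frac{41064 + \left(7 + 6 \cdot 166\right)}{\left(36 + 51\right) + 2038} = \frac{41064 + \left(7 + 996\right)}{87 + 2038} = \frac{41064 + 1003}{2125} = 42067 \cdot \frac{1}{2125} = \frac{42067}{2125}$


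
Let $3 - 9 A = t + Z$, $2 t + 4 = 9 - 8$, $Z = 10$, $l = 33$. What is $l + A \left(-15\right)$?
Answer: $\frac{253}{6} \approx 42.167$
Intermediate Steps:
$t = - \frac{3}{2}$ ($t = -2 + \frac{9 - 8}{2} = -2 + \frac{1}{2} \cdot 1 = -2 + \frac{1}{2} = - \frac{3}{2} \approx -1.5$)
$A = - \frac{11}{18}$ ($A = \frac{1}{3} - \frac{- \frac{3}{2} + 10}{9} = \frac{1}{3} - \frac{17}{18} = - \frac{11}{18} \approx -0.61111$)
$l + A \left(-15\right) = 33 - - \frac{55}{6} = 33 + \frac{55}{6} = \frac{253}{6}$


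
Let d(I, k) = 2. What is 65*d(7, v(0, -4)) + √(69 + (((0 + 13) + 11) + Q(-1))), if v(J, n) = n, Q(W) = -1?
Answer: 130 + 2*√23 ≈ 139.59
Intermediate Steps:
65*d(7, v(0, -4)) + √(69 + (((0 + 13) + 11) + Q(-1))) = 65*2 + √(69 + (((0 + 13) + 11) - 1)) = 130 + √(69 + ((13 + 11) - 1)) = 130 + √(69 + (24 - 1)) = 130 + √(69 + 23) = 130 + √92 = 130 + 2*√23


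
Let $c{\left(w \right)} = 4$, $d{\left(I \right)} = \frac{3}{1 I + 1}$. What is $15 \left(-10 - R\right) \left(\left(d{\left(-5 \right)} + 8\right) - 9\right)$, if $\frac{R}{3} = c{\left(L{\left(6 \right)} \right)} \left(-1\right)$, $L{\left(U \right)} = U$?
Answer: $- \frac{105}{2} \approx -52.5$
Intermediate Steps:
$d{\left(I \right)} = \frac{3}{1 + I}$ ($d{\left(I \right)} = \frac{3}{I + 1} = \frac{3}{1 + I}$)
$R = -12$ ($R = 3 \cdot 4 \left(-1\right) = 3 \left(-4\right) = -12$)
$15 \left(-10 - R\right) \left(\left(d{\left(-5 \right)} + 8\right) - 9\right) = 15 \left(-10 - -12\right) \left(\left(\frac{3}{1 - 5} + 8\right) - 9\right) = 15 \left(-10 + 12\right) \left(\left(\frac{3}{-4} + 8\right) - 9\right) = 15 \cdot 2 \left(\left(3 \left(- \frac{1}{4}\right) + 8\right) - 9\right) = 30 \left(\left(- \frac{3}{4} + 8\right) - 9\right) = 30 \left(\frac{29}{4} - 9\right) = 30 \left(- \frac{7}{4}\right) = - \frac{105}{2}$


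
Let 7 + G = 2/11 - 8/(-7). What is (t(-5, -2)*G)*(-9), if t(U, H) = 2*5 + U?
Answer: 19665/77 ≈ 255.39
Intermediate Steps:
t(U, H) = 10 + U
G = -437/77 (G = -7 + (2/11 - 8/(-7)) = -7 + (2*(1/11) - 8*(-⅐)) = -7 + (2/11 + 8/7) = -7 + 102/77 = -437/77 ≈ -5.6753)
(t(-5, -2)*G)*(-9) = ((10 - 5)*(-437/77))*(-9) = (5*(-437/77))*(-9) = -2185/77*(-9) = 19665/77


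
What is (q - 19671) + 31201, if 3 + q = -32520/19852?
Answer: 57200371/4963 ≈ 11525.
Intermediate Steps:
q = -23019/4963 (q = -3 - 32520/19852 = -3 - 32520*1/19852 = -3 - 8130/4963 = -23019/4963 ≈ -4.6381)
(q - 19671) + 31201 = (-23019/4963 - 19671) + 31201 = -97650192/4963 + 31201 = 57200371/4963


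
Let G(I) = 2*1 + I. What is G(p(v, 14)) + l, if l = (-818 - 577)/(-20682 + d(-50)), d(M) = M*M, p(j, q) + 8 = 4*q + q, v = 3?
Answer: 1165043/18182 ≈ 64.077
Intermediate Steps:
p(j, q) = -8 + 5*q (p(j, q) = -8 + (4*q + q) = -8 + 5*q)
d(M) = M**2
G(I) = 2 + I
l = 1395/18182 (l = (-818 - 577)/(-20682 + (-50)**2) = -1395/(-20682 + 2500) = -1395/(-18182) = -1395*(-1/18182) = 1395/18182 ≈ 0.076724)
G(p(v, 14)) + l = (2 + (-8 + 5*14)) + 1395/18182 = (2 + (-8 + 70)) + 1395/18182 = (2 + 62) + 1395/18182 = 64 + 1395/18182 = 1165043/18182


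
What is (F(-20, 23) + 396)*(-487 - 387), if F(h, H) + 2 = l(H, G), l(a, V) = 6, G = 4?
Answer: -349600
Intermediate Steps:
F(h, H) = 4 (F(h, H) = -2 + 6 = 4)
(F(-20, 23) + 396)*(-487 - 387) = (4 + 396)*(-487 - 387) = 400*(-874) = -349600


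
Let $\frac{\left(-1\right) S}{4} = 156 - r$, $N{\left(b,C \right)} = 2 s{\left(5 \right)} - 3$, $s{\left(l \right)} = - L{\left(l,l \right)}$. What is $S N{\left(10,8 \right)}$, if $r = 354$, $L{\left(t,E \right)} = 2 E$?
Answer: $-18216$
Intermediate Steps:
$s{\left(l \right)} = - 2 l$
$N{\left(b,C \right)} = -23$ ($N{\left(b,C \right)} = 2 \left(\left(-2\right) 5\right) - 3 = 2 \left(-10\right) - 3 = -20 - 3 = -23$)
$S = 792$ ($S = - 4 \left(156 - 354\right) = \left(-4\right) \left(-198\right) = 792$)
$S N{\left(10,8 \right)} = 792 \left(-23\right) = -18216$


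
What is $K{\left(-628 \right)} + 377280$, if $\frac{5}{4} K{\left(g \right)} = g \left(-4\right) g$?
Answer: $- \frac{4423744}{5} \approx -8.8475 \cdot 10^{5}$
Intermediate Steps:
$K{\left(g \right)} = - \frac{16 g^{2}}{5}$ ($K{\left(g \right)} = \frac{4 g \left(-4\right) g}{5} = \frac{4 - 4 g g}{5} = \frac{4 \left(- 4 g^{2}\right)}{5} = - \frac{16 g^{2}}{5}$)
$K{\left(-628 \right)} + 377280 = - \frac{16 \left(-628\right)^{2}}{5} + 377280 = \left(- \frac{16}{5}\right) 394384 + 377280 = - \frac{6310144}{5} + 377280 = - \frac{4423744}{5}$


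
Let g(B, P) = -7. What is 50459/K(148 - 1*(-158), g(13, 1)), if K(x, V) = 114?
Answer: 50459/114 ≈ 442.62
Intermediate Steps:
50459/K(148 - 1*(-158), g(13, 1)) = 50459/114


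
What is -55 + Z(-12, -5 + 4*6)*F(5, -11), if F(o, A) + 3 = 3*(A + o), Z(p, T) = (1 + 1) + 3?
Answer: -160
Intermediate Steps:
Z(p, T) = 5 (Z(p, T) = 2 + 3 = 5)
F(o, A) = -3 + 3*A + 3*o (F(o, A) = -3 + 3*(A + o) = -3 + (3*A + 3*o) = -3 + 3*A + 3*o)
-55 + Z(-12, -5 + 4*6)*F(5, -11) = -55 + 5*(-3 + 3*(-11) + 3*5) = -55 + 5*(-3 - 33 + 15) = -55 + 5*(-21) = -55 - 105 = -160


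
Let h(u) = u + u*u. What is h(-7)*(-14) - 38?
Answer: -626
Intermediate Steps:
h(u) = u + u²
h(-7)*(-14) - 38 = -7*(1 - 7)*(-14) - 38 = -7*(-6)*(-14) - 38 = 42*(-14) - 38 = -588 - 38 = -626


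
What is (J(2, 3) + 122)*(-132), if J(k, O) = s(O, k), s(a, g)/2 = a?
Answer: -16896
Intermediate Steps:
s(a, g) = 2*a
J(k, O) = 2*O
(J(2, 3) + 122)*(-132) = (2*3 + 122)*(-132) = (6 + 122)*(-132) = 128*(-132) = -16896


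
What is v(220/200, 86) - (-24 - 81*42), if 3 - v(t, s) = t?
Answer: 34279/10 ≈ 3427.9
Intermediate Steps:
v(t, s) = 3 - t
v(220/200, 86) - (-24 - 81*42) = (3 - 220/200) - (-24 - 81*42) = (3 - 220/200) - (-24 - 3402) = (3 - 1*11/10) - 1*(-3426) = (3 - 11/10) + 3426 = 19/10 + 3426 = 34279/10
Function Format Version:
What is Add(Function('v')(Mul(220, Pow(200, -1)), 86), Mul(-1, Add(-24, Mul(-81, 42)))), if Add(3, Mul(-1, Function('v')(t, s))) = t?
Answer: Rational(34279, 10) ≈ 3427.9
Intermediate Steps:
Function('v')(t, s) = Add(3, Mul(-1, t))
Add(Function('v')(Mul(220, Pow(200, -1)), 86), Mul(-1, Add(-24, Mul(-81, 42)))) = Add(Add(3, Mul(-1, Mul(220, Pow(200, -1)))), Mul(-1, Add(-24, Mul(-81, 42)))) = Add(Add(3, Mul(-1, Mul(220, Rational(1, 200)))), Mul(-1, Add(-24, -3402))) = Add(Add(3, Mul(-1, Rational(11, 10))), Mul(-1, -3426)) = Add(Add(3, Rational(-11, 10)), 3426) = Add(Rational(19, 10), 3426) = Rational(34279, 10)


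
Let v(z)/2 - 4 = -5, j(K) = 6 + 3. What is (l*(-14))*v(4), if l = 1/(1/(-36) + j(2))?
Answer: 1008/323 ≈ 3.1207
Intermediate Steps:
j(K) = 9
v(z) = -2 (v(z) = 8 + 2*(-5) = 8 - 10 = -2)
l = 36/323 (l = 1/(1/(-36) + 9) = 1/(-1/36 + 9) = 1/(323/36) = 36/323 ≈ 0.11146)
(l*(-14))*v(4) = ((36/323)*(-14))*(-2) = -504/323*(-2) = 1008/323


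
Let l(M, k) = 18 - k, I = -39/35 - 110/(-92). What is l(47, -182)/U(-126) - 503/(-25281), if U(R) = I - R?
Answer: 8242586473/5131815471 ≈ 1.6062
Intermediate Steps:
I = 131/1610 (I = -39*1/35 - 110*(-1/92) = -39/35 + 55/46 = 131/1610 ≈ 0.081366)
U(R) = 131/1610 - R
l(47, -182)/U(-126) - 503/(-25281) = (18 - 1*(-182))/(131/1610 - 1*(-126)) - 503/(-25281) = (18 + 182)/(131/1610 + 126) - 503*(-1/25281) = 200/(202991/1610) + 503/25281 = 200*(1610/202991) + 503/25281 = 322000/202991 + 503/25281 = 8242586473/5131815471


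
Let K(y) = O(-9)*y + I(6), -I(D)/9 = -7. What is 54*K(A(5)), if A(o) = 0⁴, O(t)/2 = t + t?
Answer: 3402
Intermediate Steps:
O(t) = 4*t (O(t) = 2*(t + t) = 2*(2*t) = 4*t)
I(D) = 63 (I(D) = -9*(-7) = 63)
A(o) = 0
K(y) = 63 - 36*y (K(y) = (4*(-9))*y + 63 = -36*y + 63 = 63 - 36*y)
54*K(A(5)) = 54*(63 - 36*0) = 54*(63 + 0) = 54*63 = 3402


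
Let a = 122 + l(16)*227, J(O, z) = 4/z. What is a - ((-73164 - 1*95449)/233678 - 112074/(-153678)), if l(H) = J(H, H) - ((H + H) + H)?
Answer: -128289746326969/11970389228 ≈ -10717.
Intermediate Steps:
l(H) = -3*H + 4/H (l(H) = 4/H - ((H + H) + H) = 4/H - (2*H + H) = 4/H - 3*H = -3*H + 4/H)
a = -42869/4 (a = 122 + (-3*16 + 4/16)*227 = 122 + (-48 + 4*(1/16))*227 = 122 + (-48 + ¼)*227 = 122 - 191/4*227 = 122 - 43357/4 = -42869/4 ≈ -10717.)
a - ((-73164 - 1*95449)/233678 - 112074/(-153678)) = -42869/4 - ((-73164 - 1*95449)/233678 - 112074/(-153678)) = -42869/4 - ((-73164 - 95449)*(1/233678) - 112074*(-1/153678)) = -42869/4 - (-168613*1/233678 + 18679/25613) = -42869/4 - (-168613/233678 + 18679/25613) = -42869/4 - 1*46186593/5985194614 = -42869/4 - 46186593/5985194614 = -128289746326969/11970389228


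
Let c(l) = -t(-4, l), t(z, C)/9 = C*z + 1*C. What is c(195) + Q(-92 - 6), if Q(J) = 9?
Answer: 5274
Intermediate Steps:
t(z, C) = 9*C + 9*C*z (t(z, C) = 9*(C*z + 1*C) = 9*(C*z + C) = 9*(C + C*z) = 9*C + 9*C*z)
c(l) = 27*l (c(l) = -9*l*(1 - 4) = -9*l*(-3) = -(-27)*l = 27*l)
c(195) + Q(-92 - 6) = 27*195 + 9 = 5265 + 9 = 5274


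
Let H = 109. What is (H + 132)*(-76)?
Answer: -18316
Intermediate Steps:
(H + 132)*(-76) = (109 + 132)*(-76) = 241*(-76) = -18316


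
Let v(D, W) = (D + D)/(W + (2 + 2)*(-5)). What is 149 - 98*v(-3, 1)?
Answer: 2243/19 ≈ 118.05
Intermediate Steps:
v(D, W) = 2*D/(-20 + W) (v(D, W) = (2*D)/(W + 4*(-5)) = (2*D)/(W - 20) = (2*D)/(-20 + W) = 2*D/(-20 + W))
149 - 98*v(-3, 1) = 149 - 196*(-3)/(-20 + 1) = 149 - 196*(-3)/(-19) = 149 - 196*(-3)*(-1)/19 = 149 - 98*6/19 = 149 - 588/19 = 2243/19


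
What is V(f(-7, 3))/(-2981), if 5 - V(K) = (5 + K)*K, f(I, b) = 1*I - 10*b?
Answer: 1179/2981 ≈ 0.39550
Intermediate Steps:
f(I, b) = I - 10*b
V(K) = 5 - K*(5 + K) (V(K) = 5 - (5 + K)*K = 5 - K*(5 + K))
V(f(-7, 3))/(-2981) = (5 - (-7 - 10*3)**2 - 5*(-7 - 10*3))/(-2981) = (5 - (-7 - 30)**2 - 5*(-7 - 30))*(-1/2981) = (5 - 1*(-37)**2 - 5*(-37))*(-1/2981) = (5 - 1*1369 + 185)*(-1/2981) = (5 - 1369 + 185)*(-1/2981) = -1179*(-1/2981) = 1179/2981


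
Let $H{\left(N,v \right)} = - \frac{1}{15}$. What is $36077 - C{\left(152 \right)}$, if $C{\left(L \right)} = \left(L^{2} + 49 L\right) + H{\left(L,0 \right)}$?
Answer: $\frac{82876}{15} \approx 5525.1$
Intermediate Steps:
$H{\left(N,v \right)} = - \frac{1}{15}$ ($H{\left(N,v \right)} = \left(-1\right) \frac{1}{15} = - \frac{1}{15}$)
$C{\left(L \right)} = - \frac{1}{15} + L^{2} + 49 L$ ($C{\left(L \right)} = \left(L^{2} + 49 L\right) - \frac{1}{15} = - \frac{1}{15} + L^{2} + 49 L$)
$36077 - C{\left(152 \right)} = 36077 - \left(- \frac{1}{15} + 152^{2} + 49 \cdot 152\right) = 36077 - \left(- \frac{1}{15} + 23104 + 7448\right) = 36077 - \frac{458279}{15} = \frac{82876}{15}$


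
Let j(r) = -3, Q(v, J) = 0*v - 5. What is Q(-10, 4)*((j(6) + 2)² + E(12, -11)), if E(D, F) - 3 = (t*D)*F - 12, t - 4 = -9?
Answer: -3260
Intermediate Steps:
t = -5 (t = 4 - 9 = -5)
Q(v, J) = -5 (Q(v, J) = 0 - 5 = -5)
E(D, F) = -9 - 5*D*F (E(D, F) = 3 + ((-5*D)*F - 12) = 3 + (-5*D*F - 12) = 3 + (-12 - 5*D*F) = -9 - 5*D*F)
Q(-10, 4)*((j(6) + 2)² + E(12, -11)) = -5*((-3 + 2)² + (-9 - 5*12*(-11))) = -5*((-1)² + (-9 + 660)) = -5*(1 + 651) = -5*652 = -3260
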